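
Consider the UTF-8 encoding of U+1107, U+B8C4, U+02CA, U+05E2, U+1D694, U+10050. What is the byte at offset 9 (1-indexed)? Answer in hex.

1-indexed offset 9 is 0-indexed offset 8.
U+1107 → 3-byte form E1 84 87 at offsets 0–2.
U+B8C4 → 3-byte form EB A3 84 at offsets 3–5.
U+02CA → 2-byte form CB 8A at offsets 6–7.
U+05E2 → 2-byte form D7 A2 at offsets 8–9.
Offset 8 falls in char 4's range; it's byte 1 of D7 A2 = 0xD7.

0xD7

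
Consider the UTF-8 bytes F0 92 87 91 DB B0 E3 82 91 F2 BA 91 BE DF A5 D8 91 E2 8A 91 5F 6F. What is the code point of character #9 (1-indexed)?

U+006F

Offset 0: leading byte 0xF0 = 11110000 → 4-byte char #1 = F0 92 87 91.
Offset 4: leading byte 0xDB = 11011011 → 2-byte char #2 = DB B0.
Offset 6: leading byte 0xE3 = 11100011 → 3-byte char #3 = E3 82 91.
Offset 9: leading byte 0xF2 = 11110010 → 4-byte char #4 = F2 BA 91 BE.
Offset 13: leading byte 0xDF = 11011111 → 2-byte char #5 = DF A5.
Offset 15: leading byte 0xD8 = 11011000 → 2-byte char #6 = D8 91.
Offset 17: leading byte 0xE2 = 11100010 → 3-byte char #7 = E2 8A 91.
Offset 20: leading byte 0x5F = 01011111 → 1-byte char #8 = 5F.
Offset 21: leading byte 0x6F = 01101111 → 1-byte char #9 = 6F.
Leading byte 0x6F = 01101111 matches 0xxxxxxx → 1-byte sequence.
Byte 1: 0x6F = 01101111, payload 1101111 (7 bits).
Concatenate: 1101111 = 0x6F (7 bits → U+006F).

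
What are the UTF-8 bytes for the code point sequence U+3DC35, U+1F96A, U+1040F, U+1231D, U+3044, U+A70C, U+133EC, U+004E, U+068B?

U+3DC35: 4-byte form → F0 BD B0 B5.
U+1F96A: 4-byte form → F0 9F A5 AA.
U+1040F: 4-byte form → F0 90 90 8F.
U+1231D: 4-byte form → F0 92 8C 9D.
U+3044: 3-byte form → E3 81 84.
U+A70C: 3-byte form → EA 9C 8C.
U+133EC: 4-byte form → F0 93 8F AC.
U+004E: 1-byte form → 4E.
U+068B: 2-byte form → DA 8B.
Concatenated (29 bytes): F0 BD B0 B5 F0 9F A5 AA F0 90 90 8F F0 92 8C 9D E3 81 84 EA 9C 8C F0 93 8F AC 4E DA 8B.

F0 BD B0 B5 F0 9F A5 AA F0 90 90 8F F0 92 8C 9D E3 81 84 EA 9C 8C F0 93 8F AC 4E DA 8B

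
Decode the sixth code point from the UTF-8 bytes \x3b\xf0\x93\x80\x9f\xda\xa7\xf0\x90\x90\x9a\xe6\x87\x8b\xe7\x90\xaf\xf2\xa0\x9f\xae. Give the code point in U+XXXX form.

U+742F

Offset 0: leading byte 0x3B = 00111011 → 1-byte char #1 = 3B.
Offset 1: leading byte 0xF0 = 11110000 → 4-byte char #2 = F0 93 80 9F.
Offset 5: leading byte 0xDA = 11011010 → 2-byte char #3 = DA A7.
Offset 7: leading byte 0xF0 = 11110000 → 4-byte char #4 = F0 90 90 9A.
Offset 11: leading byte 0xE6 = 11100110 → 3-byte char #5 = E6 87 8B.
Offset 14: leading byte 0xE7 = 11100111 → 3-byte char #6 = E7 90 AF.
Leading byte 0xE7 = 11100111 matches 1110xxxx → 3-byte sequence.
Byte 1: 0xE7 = 11100111, payload 0111 (4 bits).
Byte 2: 0x90 = 10010000 (10xxxxxx ✓), payload 010000.
Byte 3: 0xAF = 10101111 (10xxxxxx ✓), payload 101111.
Concatenate: 0111010000101111 = 0x742F (16 bits → U+742F).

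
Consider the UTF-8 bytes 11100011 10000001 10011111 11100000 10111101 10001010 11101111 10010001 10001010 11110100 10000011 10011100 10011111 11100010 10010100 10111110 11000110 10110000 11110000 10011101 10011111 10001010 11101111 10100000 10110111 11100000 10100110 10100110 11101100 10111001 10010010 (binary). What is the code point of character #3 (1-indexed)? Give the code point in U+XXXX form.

U+F44A

Offset 0: leading byte 0xE3 = 11100011 → 3-byte char #1 = E3 81 9F.
Offset 3: leading byte 0xE0 = 11100000 → 3-byte char #2 = E0 BD 8A.
Offset 6: leading byte 0xEF = 11101111 → 3-byte char #3 = EF 91 8A.
Leading byte 0xEF = 11101111 matches 1110xxxx → 3-byte sequence.
Byte 1: 0xEF = 11101111, payload 1111 (4 bits).
Byte 2: 0x91 = 10010001 (10xxxxxx ✓), payload 010001.
Byte 3: 0x8A = 10001010 (10xxxxxx ✓), payload 001010.
Concatenate: 1111010001001010 = 0xF44A (16 bits → U+F44A).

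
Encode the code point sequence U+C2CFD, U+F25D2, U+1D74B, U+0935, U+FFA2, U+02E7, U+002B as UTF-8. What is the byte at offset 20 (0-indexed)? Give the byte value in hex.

0x2B

U+C2CFD → 4-byte form F3 82 B3 BD at offsets 0–3.
U+F25D2 → 4-byte form F3 B2 97 92 at offsets 4–7.
U+1D74B → 4-byte form F0 9D 9D 8B at offsets 8–11.
U+0935 → 3-byte form E0 A4 B5 at offsets 12–14.
U+FFA2 → 3-byte form EF BE A2 at offsets 15–17.
U+02E7 → 2-byte form CB A7 at offsets 18–19.
U+002B → 1-byte form 2B at offsets 20–20.
Offset 20 falls in char 7's range; it's byte 1 of 2B = 0x2B.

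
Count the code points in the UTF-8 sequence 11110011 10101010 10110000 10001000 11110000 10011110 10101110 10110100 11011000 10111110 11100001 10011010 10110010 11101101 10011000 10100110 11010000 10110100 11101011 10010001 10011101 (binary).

7

Byte at offset 0: 0xF3 = 11110011 → 4-byte char (#1). Advance 4.
Byte at offset 4: 0xF0 = 11110000 → 4-byte char (#2). Advance 4.
Byte at offset 8: 0xD8 = 11011000 → 2-byte char (#3). Advance 2.
Byte at offset 10: 0xE1 = 11100001 → 3-byte char (#4). Advance 3.
Byte at offset 13: 0xED = 11101101 → 3-byte char (#5). Advance 3.
Byte at offset 16: 0xD0 = 11010000 → 2-byte char (#6). Advance 2.
Byte at offset 18: 0xEB = 11101011 → 3-byte char (#7). Advance 3.
Reached end at offset 21 after 7 code points.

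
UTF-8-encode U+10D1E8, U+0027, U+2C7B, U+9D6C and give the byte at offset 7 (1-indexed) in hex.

1-indexed offset 7 is 0-indexed offset 6.
U+10D1E8 → 4-byte form F4 8D 87 A8 at offsets 0–3.
U+0027 → 1-byte form 27 at offsets 4–4.
U+2C7B → 3-byte form E2 B1 BB at offsets 5–7.
Offset 6 falls in char 3's range; it's byte 2 of E2 B1 BB = 0xB1.

0xB1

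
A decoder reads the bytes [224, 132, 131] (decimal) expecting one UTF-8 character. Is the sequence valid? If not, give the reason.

Leading byte 0xE0 = 11100000 → 3-byte form.
Continuation bytes all match 10xxxxxx. Payload decodes to 0x103.
But 0x103 < 0x800, the minimum for a 3-byte sequence — this is an overlong encoding.

invalid (overlong encoding)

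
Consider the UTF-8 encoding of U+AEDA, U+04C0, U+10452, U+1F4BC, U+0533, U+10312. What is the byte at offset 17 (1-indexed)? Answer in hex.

1-indexed offset 17 is 0-indexed offset 16.
U+AEDA → 3-byte form EA BB 9A at offsets 0–2.
U+04C0 → 2-byte form D3 80 at offsets 3–4.
U+10452 → 4-byte form F0 90 91 92 at offsets 5–8.
U+1F4BC → 4-byte form F0 9F 92 BC at offsets 9–12.
U+0533 → 2-byte form D4 B3 at offsets 13–14.
U+10312 → 4-byte form F0 90 8C 92 at offsets 15–18.
Offset 16 falls in char 6's range; it's byte 2 of F0 90 8C 92 = 0x90.

0x90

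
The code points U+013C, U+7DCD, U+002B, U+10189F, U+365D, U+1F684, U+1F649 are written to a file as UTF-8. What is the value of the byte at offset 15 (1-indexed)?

1-indexed offset 15 is 0-indexed offset 14.
U+013C → 2-byte form C4 BC at offsets 0–1.
U+7DCD → 3-byte form E7 B7 8D at offsets 2–4.
U+002B → 1-byte form 2B at offsets 5–5.
U+10189F → 4-byte form F4 81 A2 9F at offsets 6–9.
U+365D → 3-byte form E3 99 9D at offsets 10–12.
U+1F684 → 4-byte form F0 9F 9A 84 at offsets 13–16.
Offset 14 falls in char 6's range; it's byte 2 of F0 9F 9A 84 = 0x9F.

0x9F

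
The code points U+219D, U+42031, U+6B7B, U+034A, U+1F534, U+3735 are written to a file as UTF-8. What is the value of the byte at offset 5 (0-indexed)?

0x80

U+219D → 3-byte form E2 86 9D at offsets 0–2.
U+42031 → 4-byte form F1 82 80 B1 at offsets 3–6.
Offset 5 falls in char 2's range; it's byte 3 of F1 82 80 B1 = 0x80.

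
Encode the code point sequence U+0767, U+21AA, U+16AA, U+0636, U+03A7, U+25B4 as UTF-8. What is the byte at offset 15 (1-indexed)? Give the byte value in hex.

0xB4

1-indexed offset 15 is 0-indexed offset 14.
U+0767 → 2-byte form DD A7 at offsets 0–1.
U+21AA → 3-byte form E2 86 AA at offsets 2–4.
U+16AA → 3-byte form E1 9A AA at offsets 5–7.
U+0636 → 2-byte form D8 B6 at offsets 8–9.
U+03A7 → 2-byte form CE A7 at offsets 10–11.
U+25B4 → 3-byte form E2 96 B4 at offsets 12–14.
Offset 14 falls in char 6's range; it's byte 3 of E2 96 B4 = 0xB4.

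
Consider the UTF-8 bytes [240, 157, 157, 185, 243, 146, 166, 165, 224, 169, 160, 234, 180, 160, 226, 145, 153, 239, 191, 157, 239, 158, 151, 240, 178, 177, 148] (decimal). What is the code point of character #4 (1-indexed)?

U+AD20

Offset 0: leading byte 0xF0 = 11110000 → 4-byte char #1 = F0 9D 9D B9.
Offset 4: leading byte 0xF3 = 11110011 → 4-byte char #2 = F3 92 A6 A5.
Offset 8: leading byte 0xE0 = 11100000 → 3-byte char #3 = E0 A9 A0.
Offset 11: leading byte 0xEA = 11101010 → 3-byte char #4 = EA B4 A0.
Leading byte 0xEA = 11101010 matches 1110xxxx → 3-byte sequence.
Byte 1: 0xEA = 11101010, payload 1010 (4 bits).
Byte 2: 0xB4 = 10110100 (10xxxxxx ✓), payload 110100.
Byte 3: 0xA0 = 10100000 (10xxxxxx ✓), payload 100000.
Concatenate: 1010110100100000 = 0xAD20 (16 bits → U+AD20).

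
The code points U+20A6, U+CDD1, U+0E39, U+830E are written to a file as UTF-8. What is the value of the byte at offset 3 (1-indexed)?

1-indexed offset 3 is 0-indexed offset 2.
U+20A6 → 3-byte form E2 82 A6 at offsets 0–2.
Offset 2 falls in char 1's range; it's byte 3 of E2 82 A6 = 0xA6.

0xA6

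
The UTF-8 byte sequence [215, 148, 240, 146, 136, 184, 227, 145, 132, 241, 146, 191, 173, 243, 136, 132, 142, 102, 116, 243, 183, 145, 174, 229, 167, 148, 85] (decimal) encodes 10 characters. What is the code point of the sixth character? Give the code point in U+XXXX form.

U+0066

Offset 0: leading byte 0xD7 = 11010111 → 2-byte char #1 = D7 94.
Offset 2: leading byte 0xF0 = 11110000 → 4-byte char #2 = F0 92 88 B8.
Offset 6: leading byte 0xE3 = 11100011 → 3-byte char #3 = E3 91 84.
Offset 9: leading byte 0xF1 = 11110001 → 4-byte char #4 = F1 92 BF AD.
Offset 13: leading byte 0xF3 = 11110011 → 4-byte char #5 = F3 88 84 8E.
Offset 17: leading byte 0x66 = 01100110 → 1-byte char #6 = 66.
Leading byte 0x66 = 01100110 matches 0xxxxxxx → 1-byte sequence.
Byte 1: 0x66 = 01100110, payload 1100110 (7 bits).
Concatenate: 1100110 = 0x66 (7 bits → U+0066).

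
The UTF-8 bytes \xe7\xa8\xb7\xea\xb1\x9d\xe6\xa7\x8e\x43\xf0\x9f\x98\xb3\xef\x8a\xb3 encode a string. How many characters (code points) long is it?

6

Byte at offset 0: 0xE7 = 11100111 → 3-byte char (#1). Advance 3.
Byte at offset 3: 0xEA = 11101010 → 3-byte char (#2). Advance 3.
Byte at offset 6: 0xE6 = 11100110 → 3-byte char (#3). Advance 3.
Byte at offset 9: 0x43 = 01000011 → 1-byte char (#4). Advance 1.
Byte at offset 10: 0xF0 = 11110000 → 4-byte char (#5). Advance 4.
Byte at offset 14: 0xEF = 11101111 → 3-byte char (#6). Advance 3.
Reached end at offset 17 after 6 code points.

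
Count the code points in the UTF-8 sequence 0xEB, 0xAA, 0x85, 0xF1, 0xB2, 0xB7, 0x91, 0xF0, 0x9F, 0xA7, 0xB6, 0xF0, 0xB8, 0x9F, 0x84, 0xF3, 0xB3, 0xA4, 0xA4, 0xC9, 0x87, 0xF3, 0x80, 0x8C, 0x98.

Byte at offset 0: 0xEB = 11101011 → 3-byte char (#1). Advance 3.
Byte at offset 3: 0xF1 = 11110001 → 4-byte char (#2). Advance 4.
Byte at offset 7: 0xF0 = 11110000 → 4-byte char (#3). Advance 4.
Byte at offset 11: 0xF0 = 11110000 → 4-byte char (#4). Advance 4.
Byte at offset 15: 0xF3 = 11110011 → 4-byte char (#5). Advance 4.
Byte at offset 19: 0xC9 = 11001001 → 2-byte char (#6). Advance 2.
Byte at offset 21: 0xF3 = 11110011 → 4-byte char (#7). Advance 4.
Reached end at offset 25 after 7 code points.

7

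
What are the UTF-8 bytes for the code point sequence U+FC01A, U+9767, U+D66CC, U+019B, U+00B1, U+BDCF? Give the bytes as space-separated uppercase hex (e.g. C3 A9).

U+FC01A: 4-byte form → F3 BC 80 9A.
U+9767: 3-byte form → E9 9D A7.
U+D66CC: 4-byte form → F3 96 9B 8C.
U+019B: 2-byte form → C6 9B.
U+00B1: 2-byte form → C2 B1.
U+BDCF: 3-byte form → EB B7 8F.
Concatenated (18 bytes): F3 BC 80 9A E9 9D A7 F3 96 9B 8C C6 9B C2 B1 EB B7 8F.

F3 BC 80 9A E9 9D A7 F3 96 9B 8C C6 9B C2 B1 EB B7 8F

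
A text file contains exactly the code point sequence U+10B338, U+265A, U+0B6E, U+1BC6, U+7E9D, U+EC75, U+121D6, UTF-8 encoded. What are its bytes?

U+10B338: 4-byte form → F4 8B 8C B8.
U+265A: 3-byte form → E2 99 9A.
U+0B6E: 3-byte form → E0 AD AE.
U+1BC6: 3-byte form → E1 AF 86.
U+7E9D: 3-byte form → E7 BA 9D.
U+EC75: 3-byte form → EE B1 B5.
U+121D6: 4-byte form → F0 92 87 96.
Concatenated (23 bytes): F4 8B 8C B8 E2 99 9A E0 AD AE E1 AF 86 E7 BA 9D EE B1 B5 F0 92 87 96.

F4 8B 8C B8 E2 99 9A E0 AD AE E1 AF 86 E7 BA 9D EE B1 B5 F0 92 87 96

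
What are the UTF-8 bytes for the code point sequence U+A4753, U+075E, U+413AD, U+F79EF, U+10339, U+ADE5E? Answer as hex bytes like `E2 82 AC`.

F2 A4 9D 93 DD 9E F1 81 8E AD F3 B7 A7 AF F0 90 8C B9 F2 AD B9 9E

U+A4753: 4-byte form → F2 A4 9D 93.
U+075E: 2-byte form → DD 9E.
U+413AD: 4-byte form → F1 81 8E AD.
U+F79EF: 4-byte form → F3 B7 A7 AF.
U+10339: 4-byte form → F0 90 8C B9.
U+ADE5E: 4-byte form → F2 AD B9 9E.
Concatenated (22 bytes): F2 A4 9D 93 DD 9E F1 81 8E AD F3 B7 A7 AF F0 90 8C B9 F2 AD B9 9E.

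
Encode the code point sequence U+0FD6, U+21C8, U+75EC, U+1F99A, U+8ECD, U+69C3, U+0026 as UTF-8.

U+0FD6: 3-byte form → E0 BF 96.
U+21C8: 3-byte form → E2 87 88.
U+75EC: 3-byte form → E7 97 AC.
U+1F99A: 4-byte form → F0 9F A6 9A.
U+8ECD: 3-byte form → E8 BB 8D.
U+69C3: 3-byte form → E6 A7 83.
U+0026: 1-byte form → 26.
Concatenated (20 bytes): E0 BF 96 E2 87 88 E7 97 AC F0 9F A6 9A E8 BB 8D E6 A7 83 26.

E0 BF 96 E2 87 88 E7 97 AC F0 9F A6 9A E8 BB 8D E6 A7 83 26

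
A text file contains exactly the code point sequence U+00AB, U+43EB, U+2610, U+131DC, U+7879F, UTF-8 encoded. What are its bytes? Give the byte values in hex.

C2 AB E4 8F AB E2 98 90 F0 93 87 9C F1 B8 9E 9F

U+00AB: 2-byte form → C2 AB.
U+43EB: 3-byte form → E4 8F AB.
U+2610: 3-byte form → E2 98 90.
U+131DC: 4-byte form → F0 93 87 9C.
U+7879F: 4-byte form → F1 B8 9E 9F.
Concatenated (16 bytes): C2 AB E4 8F AB E2 98 90 F0 93 87 9C F1 B8 9E 9F.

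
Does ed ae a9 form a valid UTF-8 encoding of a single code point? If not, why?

Structurally a 3-byte sequence; payload = 0xDBA9.
But 0xDBA9 is in U+D800–U+DFFF, the surrogate range. Surrogates are not Unicode scalar values and are forbidden in UTF-8.

invalid (encodes a surrogate (U+D800–U+DFFF))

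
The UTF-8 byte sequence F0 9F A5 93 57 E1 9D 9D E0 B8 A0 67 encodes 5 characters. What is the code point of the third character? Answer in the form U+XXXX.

Offset 0: leading byte 0xF0 = 11110000 → 4-byte char #1 = F0 9F A5 93.
Offset 4: leading byte 0x57 = 01010111 → 1-byte char #2 = 57.
Offset 5: leading byte 0xE1 = 11100001 → 3-byte char #3 = E1 9D 9D.
Leading byte 0xE1 = 11100001 matches 1110xxxx → 3-byte sequence.
Byte 1: 0xE1 = 11100001, payload 0001 (4 bits).
Byte 2: 0x9D = 10011101 (10xxxxxx ✓), payload 011101.
Byte 3: 0x9D = 10011101 (10xxxxxx ✓), payload 011101.
Concatenate: 0001011101011101 = 0x175D (16 bits → U+175D).

U+175D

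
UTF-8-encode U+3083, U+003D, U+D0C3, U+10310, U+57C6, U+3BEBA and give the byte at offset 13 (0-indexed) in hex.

0x86

U+3083 → 3-byte form E3 82 83 at offsets 0–2.
U+003D → 1-byte form 3D at offsets 3–3.
U+D0C3 → 3-byte form ED 83 83 at offsets 4–6.
U+10310 → 4-byte form F0 90 8C 90 at offsets 7–10.
U+57C6 → 3-byte form E5 9F 86 at offsets 11–13.
Offset 13 falls in char 5's range; it's byte 3 of E5 9F 86 = 0x86.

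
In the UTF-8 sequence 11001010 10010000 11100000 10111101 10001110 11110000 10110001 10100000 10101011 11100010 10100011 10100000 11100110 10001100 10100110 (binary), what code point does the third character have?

Offset 0: leading byte 0xCA = 11001010 → 2-byte char #1 = CA 90.
Offset 2: leading byte 0xE0 = 11100000 → 3-byte char #2 = E0 BD 8E.
Offset 5: leading byte 0xF0 = 11110000 → 4-byte char #3 = F0 B1 A0 AB.
Leading byte 0xF0 = 11110000 matches 11110xxx → 4-byte sequence.
Byte 1: 0xF0 = 11110000, payload 000 (3 bits).
Byte 2: 0xB1 = 10110001 (10xxxxxx ✓), payload 110001.
Byte 3: 0xA0 = 10100000 (10xxxxxx ✓), payload 100000.
Byte 4: 0xAB = 10101011 (10xxxxxx ✓), payload 101011.
Concatenate: 000110001100000101011 = 0x3182B (21 bits → U+3182B).

U+3182B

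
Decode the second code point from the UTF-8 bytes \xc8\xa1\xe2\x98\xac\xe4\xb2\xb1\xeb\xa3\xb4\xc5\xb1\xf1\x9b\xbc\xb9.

Offset 0: leading byte 0xC8 = 11001000 → 2-byte char #1 = C8 A1.
Offset 2: leading byte 0xE2 = 11100010 → 3-byte char #2 = E2 98 AC.
Leading byte 0xE2 = 11100010 matches 1110xxxx → 3-byte sequence.
Byte 1: 0xE2 = 11100010, payload 0010 (4 bits).
Byte 2: 0x98 = 10011000 (10xxxxxx ✓), payload 011000.
Byte 3: 0xAC = 10101100 (10xxxxxx ✓), payload 101100.
Concatenate: 0010011000101100 = 0x262C (16 bits → U+262C).

U+262C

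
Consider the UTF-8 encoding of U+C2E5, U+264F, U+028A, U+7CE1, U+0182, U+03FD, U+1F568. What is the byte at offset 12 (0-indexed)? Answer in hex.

U+C2E5 → 3-byte form EC 8B A5 at offsets 0–2.
U+264F → 3-byte form E2 99 8F at offsets 3–5.
U+028A → 2-byte form CA 8A at offsets 6–7.
U+7CE1 → 3-byte form E7 B3 A1 at offsets 8–10.
U+0182 → 2-byte form C6 82 at offsets 11–12.
Offset 12 falls in char 5's range; it's byte 2 of C6 82 = 0x82.

0x82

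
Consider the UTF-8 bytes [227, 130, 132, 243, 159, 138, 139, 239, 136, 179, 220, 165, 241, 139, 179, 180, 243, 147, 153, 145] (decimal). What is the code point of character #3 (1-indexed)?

U+F233

Offset 0: leading byte 0xE3 = 11100011 → 3-byte char #1 = E3 82 84.
Offset 3: leading byte 0xF3 = 11110011 → 4-byte char #2 = F3 9F 8A 8B.
Offset 7: leading byte 0xEF = 11101111 → 3-byte char #3 = EF 88 B3.
Leading byte 0xEF = 11101111 matches 1110xxxx → 3-byte sequence.
Byte 1: 0xEF = 11101111, payload 1111 (4 bits).
Byte 2: 0x88 = 10001000 (10xxxxxx ✓), payload 001000.
Byte 3: 0xB3 = 10110011 (10xxxxxx ✓), payload 110011.
Concatenate: 1111001000110011 = 0xF233 (16 bits → U+F233).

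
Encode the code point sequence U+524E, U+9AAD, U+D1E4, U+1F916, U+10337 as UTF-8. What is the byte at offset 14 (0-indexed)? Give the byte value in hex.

U+524E → 3-byte form E5 89 8E at offsets 0–2.
U+9AAD → 3-byte form E9 AA AD at offsets 3–5.
U+D1E4 → 3-byte form ED 87 A4 at offsets 6–8.
U+1F916 → 4-byte form F0 9F A4 96 at offsets 9–12.
U+10337 → 4-byte form F0 90 8C B7 at offsets 13–16.
Offset 14 falls in char 5's range; it's byte 2 of F0 90 8C B7 = 0x90.

0x90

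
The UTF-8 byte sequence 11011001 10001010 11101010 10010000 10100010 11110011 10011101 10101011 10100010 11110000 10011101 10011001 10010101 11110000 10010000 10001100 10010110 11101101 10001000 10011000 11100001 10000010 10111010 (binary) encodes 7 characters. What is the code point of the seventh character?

U+10BA

Offset 0: leading byte 0xD9 = 11011001 → 2-byte char #1 = D9 8A.
Offset 2: leading byte 0xEA = 11101010 → 3-byte char #2 = EA 90 A2.
Offset 5: leading byte 0xF3 = 11110011 → 4-byte char #3 = F3 9D AB A2.
Offset 9: leading byte 0xF0 = 11110000 → 4-byte char #4 = F0 9D 99 95.
Offset 13: leading byte 0xF0 = 11110000 → 4-byte char #5 = F0 90 8C 96.
Offset 17: leading byte 0xED = 11101101 → 3-byte char #6 = ED 88 98.
Offset 20: leading byte 0xE1 = 11100001 → 3-byte char #7 = E1 82 BA.
Leading byte 0xE1 = 11100001 matches 1110xxxx → 3-byte sequence.
Byte 1: 0xE1 = 11100001, payload 0001 (4 bits).
Byte 2: 0x82 = 10000010 (10xxxxxx ✓), payload 000010.
Byte 3: 0xBA = 10111010 (10xxxxxx ✓), payload 111010.
Concatenate: 0001000010111010 = 0x10BA (16 bits → U+10BA).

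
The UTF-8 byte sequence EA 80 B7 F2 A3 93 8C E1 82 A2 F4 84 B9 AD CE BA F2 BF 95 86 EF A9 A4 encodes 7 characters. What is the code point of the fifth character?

Offset 0: leading byte 0xEA = 11101010 → 3-byte char #1 = EA 80 B7.
Offset 3: leading byte 0xF2 = 11110010 → 4-byte char #2 = F2 A3 93 8C.
Offset 7: leading byte 0xE1 = 11100001 → 3-byte char #3 = E1 82 A2.
Offset 10: leading byte 0xF4 = 11110100 → 4-byte char #4 = F4 84 B9 AD.
Offset 14: leading byte 0xCE = 11001110 → 2-byte char #5 = CE BA.
Leading byte 0xCE = 11001110 matches 110xxxxx → 2-byte sequence.
Byte 1: 0xCE = 11001110, payload 01110 (5 bits).
Byte 2: 0xBA = 10111010 (10xxxxxx ✓), payload 111010.
Concatenate: 01110111010 = 0x3BA (11 bits → U+03BA).

U+03BA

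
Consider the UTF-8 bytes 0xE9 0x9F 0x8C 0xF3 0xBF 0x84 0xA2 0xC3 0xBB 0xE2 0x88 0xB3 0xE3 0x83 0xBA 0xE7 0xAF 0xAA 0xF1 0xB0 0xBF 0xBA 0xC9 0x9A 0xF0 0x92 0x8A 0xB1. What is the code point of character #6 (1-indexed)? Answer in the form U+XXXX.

Offset 0: leading byte 0xE9 = 11101001 → 3-byte char #1 = E9 9F 8C.
Offset 3: leading byte 0xF3 = 11110011 → 4-byte char #2 = F3 BF 84 A2.
Offset 7: leading byte 0xC3 = 11000011 → 2-byte char #3 = C3 BB.
Offset 9: leading byte 0xE2 = 11100010 → 3-byte char #4 = E2 88 B3.
Offset 12: leading byte 0xE3 = 11100011 → 3-byte char #5 = E3 83 BA.
Offset 15: leading byte 0xE7 = 11100111 → 3-byte char #6 = E7 AF AA.
Leading byte 0xE7 = 11100111 matches 1110xxxx → 3-byte sequence.
Byte 1: 0xE7 = 11100111, payload 0111 (4 bits).
Byte 2: 0xAF = 10101111 (10xxxxxx ✓), payload 101111.
Byte 3: 0xAA = 10101010 (10xxxxxx ✓), payload 101010.
Concatenate: 0111101111101010 = 0x7BEA (16 bits → U+7BEA).

U+7BEA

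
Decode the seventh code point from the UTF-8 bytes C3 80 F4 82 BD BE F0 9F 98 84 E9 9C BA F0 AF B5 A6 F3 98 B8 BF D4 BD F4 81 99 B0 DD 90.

Offset 0: leading byte 0xC3 = 11000011 → 2-byte char #1 = C3 80.
Offset 2: leading byte 0xF4 = 11110100 → 4-byte char #2 = F4 82 BD BE.
Offset 6: leading byte 0xF0 = 11110000 → 4-byte char #3 = F0 9F 98 84.
Offset 10: leading byte 0xE9 = 11101001 → 3-byte char #4 = E9 9C BA.
Offset 13: leading byte 0xF0 = 11110000 → 4-byte char #5 = F0 AF B5 A6.
Offset 17: leading byte 0xF3 = 11110011 → 4-byte char #6 = F3 98 B8 BF.
Offset 21: leading byte 0xD4 = 11010100 → 2-byte char #7 = D4 BD.
Leading byte 0xD4 = 11010100 matches 110xxxxx → 2-byte sequence.
Byte 1: 0xD4 = 11010100, payload 10100 (5 bits).
Byte 2: 0xBD = 10111101 (10xxxxxx ✓), payload 111101.
Concatenate: 10100111101 = 0x53D (11 bits → U+053D).

U+053D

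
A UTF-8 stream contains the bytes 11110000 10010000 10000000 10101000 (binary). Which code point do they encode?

Leading byte 0xF0 = 11110000 matches 11110xxx → 4-byte sequence.
Byte 1: 0xF0 = 11110000, payload 000 (3 bits).
Byte 2: 0x90 = 10010000 (10xxxxxx ✓), payload 010000.
Byte 3: 0x80 = 10000000 (10xxxxxx ✓), payload 000000.
Byte 4: 0xA8 = 10101000 (10xxxxxx ✓), payload 101000.
Concatenate: 000010000000000101000 = 0x10028 (21 bits → U+10028).

U+10028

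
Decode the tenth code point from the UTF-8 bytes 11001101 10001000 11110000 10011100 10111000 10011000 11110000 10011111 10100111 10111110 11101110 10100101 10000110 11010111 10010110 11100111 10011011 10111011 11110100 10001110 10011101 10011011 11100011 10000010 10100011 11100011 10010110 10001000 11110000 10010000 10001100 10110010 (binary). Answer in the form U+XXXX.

Offset 0: leading byte 0xCD = 11001101 → 2-byte char #1 = CD 88.
Offset 2: leading byte 0xF0 = 11110000 → 4-byte char #2 = F0 9C B8 98.
Offset 6: leading byte 0xF0 = 11110000 → 4-byte char #3 = F0 9F A7 BE.
Offset 10: leading byte 0xEE = 11101110 → 3-byte char #4 = EE A5 86.
Offset 13: leading byte 0xD7 = 11010111 → 2-byte char #5 = D7 96.
Offset 15: leading byte 0xE7 = 11100111 → 3-byte char #6 = E7 9B BB.
Offset 18: leading byte 0xF4 = 11110100 → 4-byte char #7 = F4 8E 9D 9B.
Offset 22: leading byte 0xE3 = 11100011 → 3-byte char #8 = E3 82 A3.
Offset 25: leading byte 0xE3 = 11100011 → 3-byte char #9 = E3 96 88.
Offset 28: leading byte 0xF0 = 11110000 → 4-byte char #10 = F0 90 8C B2.
Leading byte 0xF0 = 11110000 matches 11110xxx → 4-byte sequence.
Byte 1: 0xF0 = 11110000, payload 000 (3 bits).
Byte 2: 0x90 = 10010000 (10xxxxxx ✓), payload 010000.
Byte 3: 0x8C = 10001100 (10xxxxxx ✓), payload 001100.
Byte 4: 0xB2 = 10110010 (10xxxxxx ✓), payload 110010.
Concatenate: 000010000001100110010 = 0x10332 (21 bits → U+10332).

U+10332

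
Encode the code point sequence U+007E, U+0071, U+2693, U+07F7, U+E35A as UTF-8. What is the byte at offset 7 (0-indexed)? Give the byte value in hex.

U+007E → 1-byte form 7E at offsets 0–0.
U+0071 → 1-byte form 71 at offsets 1–1.
U+2693 → 3-byte form E2 9A 93 at offsets 2–4.
U+07F7 → 2-byte form DF B7 at offsets 5–6.
U+E35A → 3-byte form EE 8D 9A at offsets 7–9.
Offset 7 falls in char 5's range; it's byte 1 of EE 8D 9A = 0xEE.

0xEE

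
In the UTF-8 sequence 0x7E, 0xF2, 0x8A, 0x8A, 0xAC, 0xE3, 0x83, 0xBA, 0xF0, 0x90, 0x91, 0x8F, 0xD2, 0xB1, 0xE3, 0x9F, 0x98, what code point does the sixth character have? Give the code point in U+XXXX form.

Offset 0: leading byte 0x7E = 01111110 → 1-byte char #1 = 7E.
Offset 1: leading byte 0xF2 = 11110010 → 4-byte char #2 = F2 8A 8A AC.
Offset 5: leading byte 0xE3 = 11100011 → 3-byte char #3 = E3 83 BA.
Offset 8: leading byte 0xF0 = 11110000 → 4-byte char #4 = F0 90 91 8F.
Offset 12: leading byte 0xD2 = 11010010 → 2-byte char #5 = D2 B1.
Offset 14: leading byte 0xE3 = 11100011 → 3-byte char #6 = E3 9F 98.
Leading byte 0xE3 = 11100011 matches 1110xxxx → 3-byte sequence.
Byte 1: 0xE3 = 11100011, payload 0011 (4 bits).
Byte 2: 0x9F = 10011111 (10xxxxxx ✓), payload 011111.
Byte 3: 0x98 = 10011000 (10xxxxxx ✓), payload 011000.
Concatenate: 0011011111011000 = 0x37D8 (16 bits → U+37D8).

U+37D8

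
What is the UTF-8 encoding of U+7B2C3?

F1 BB 8B 83

U+7B2C3 = 0x7B2C3 = 504515 decimal. In range U+10000–U+10FFFF → 4-byte form: 11110xxx 10xxxxxx 10xxxxxx 10xxxxxx.
Binary (21 bits): 001111011001011000011.
Split 3+6+6+6: 001 | 111011 | 001011 | 000011.
Byte 1: 11110001 = 0xF1.
Byte 2: 10111011 = 0xBB.
Byte 3: 10001011 = 0x8B.
Byte 4: 10000011 = 0x83.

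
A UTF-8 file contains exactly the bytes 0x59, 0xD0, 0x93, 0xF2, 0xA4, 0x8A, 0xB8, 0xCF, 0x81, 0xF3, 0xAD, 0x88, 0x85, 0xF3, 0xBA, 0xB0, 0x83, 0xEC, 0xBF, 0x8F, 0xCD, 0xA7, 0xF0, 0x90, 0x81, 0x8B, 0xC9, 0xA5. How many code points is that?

10

Byte at offset 0: 0x59 = 01011001 → 1-byte char (#1). Advance 1.
Byte at offset 1: 0xD0 = 11010000 → 2-byte char (#2). Advance 2.
Byte at offset 3: 0xF2 = 11110010 → 4-byte char (#3). Advance 4.
Byte at offset 7: 0xCF = 11001111 → 2-byte char (#4). Advance 2.
Byte at offset 9: 0xF3 = 11110011 → 4-byte char (#5). Advance 4.
Byte at offset 13: 0xF3 = 11110011 → 4-byte char (#6). Advance 4.
Byte at offset 17: 0xEC = 11101100 → 3-byte char (#7). Advance 3.
Byte at offset 20: 0xCD = 11001101 → 2-byte char (#8). Advance 2.
Byte at offset 22: 0xF0 = 11110000 → 4-byte char (#9). Advance 4.
Byte at offset 26: 0xC9 = 11001001 → 2-byte char (#10). Advance 2.
Reached end at offset 28 after 10 code points.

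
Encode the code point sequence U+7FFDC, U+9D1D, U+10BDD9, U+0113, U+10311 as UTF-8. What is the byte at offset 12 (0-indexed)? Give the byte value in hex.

0x93

U+7FFDC → 4-byte form F1 BF BF 9C at offsets 0–3.
U+9D1D → 3-byte form E9 B4 9D at offsets 4–6.
U+10BDD9 → 4-byte form F4 8B B7 99 at offsets 7–10.
U+0113 → 2-byte form C4 93 at offsets 11–12.
Offset 12 falls in char 4's range; it's byte 2 of C4 93 = 0x93.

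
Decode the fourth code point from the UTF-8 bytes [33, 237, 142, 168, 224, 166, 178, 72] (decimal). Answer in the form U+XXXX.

Offset 0: leading byte 0x21 = 00100001 → 1-byte char #1 = 21.
Offset 1: leading byte 0xED = 11101101 → 3-byte char #2 = ED 8E A8.
Offset 4: leading byte 0xE0 = 11100000 → 3-byte char #3 = E0 A6 B2.
Offset 7: leading byte 0x48 = 01001000 → 1-byte char #4 = 48.
Leading byte 0x48 = 01001000 matches 0xxxxxxx → 1-byte sequence.
Byte 1: 0x48 = 01001000, payload 1001000 (7 bits).
Concatenate: 1001000 = 0x48 (7 bits → U+0048).

U+0048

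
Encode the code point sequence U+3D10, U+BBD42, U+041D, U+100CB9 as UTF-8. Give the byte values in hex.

U+3D10: 3-byte form → E3 B4 90.
U+BBD42: 4-byte form → F2 BB B5 82.
U+041D: 2-byte form → D0 9D.
U+100CB9: 4-byte form → F4 80 B2 B9.
Concatenated (13 bytes): E3 B4 90 F2 BB B5 82 D0 9D F4 80 B2 B9.

E3 B4 90 F2 BB B5 82 D0 9D F4 80 B2 B9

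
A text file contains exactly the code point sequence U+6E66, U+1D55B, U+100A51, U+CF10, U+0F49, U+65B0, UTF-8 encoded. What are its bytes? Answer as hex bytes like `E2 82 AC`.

E6 B9 A6 F0 9D 95 9B F4 80 A9 91 EC BC 90 E0 BD 89 E6 96 B0

U+6E66: 3-byte form → E6 B9 A6.
U+1D55B: 4-byte form → F0 9D 95 9B.
U+100A51: 4-byte form → F4 80 A9 91.
U+CF10: 3-byte form → EC BC 90.
U+0F49: 3-byte form → E0 BD 89.
U+65B0: 3-byte form → E6 96 B0.
Concatenated (20 bytes): E6 B9 A6 F0 9D 95 9B F4 80 A9 91 EC BC 90 E0 BD 89 E6 96 B0.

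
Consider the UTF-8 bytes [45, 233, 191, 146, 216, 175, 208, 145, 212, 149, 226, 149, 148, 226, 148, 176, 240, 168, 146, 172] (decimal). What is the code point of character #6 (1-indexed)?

Offset 0: leading byte 0x2D = 00101101 → 1-byte char #1 = 2D.
Offset 1: leading byte 0xE9 = 11101001 → 3-byte char #2 = E9 BF 92.
Offset 4: leading byte 0xD8 = 11011000 → 2-byte char #3 = D8 AF.
Offset 6: leading byte 0xD0 = 11010000 → 2-byte char #4 = D0 91.
Offset 8: leading byte 0xD4 = 11010100 → 2-byte char #5 = D4 95.
Offset 10: leading byte 0xE2 = 11100010 → 3-byte char #6 = E2 95 94.
Leading byte 0xE2 = 11100010 matches 1110xxxx → 3-byte sequence.
Byte 1: 0xE2 = 11100010, payload 0010 (4 bits).
Byte 2: 0x95 = 10010101 (10xxxxxx ✓), payload 010101.
Byte 3: 0x94 = 10010100 (10xxxxxx ✓), payload 010100.
Concatenate: 0010010101010100 = 0x2554 (16 bits → U+2554).

U+2554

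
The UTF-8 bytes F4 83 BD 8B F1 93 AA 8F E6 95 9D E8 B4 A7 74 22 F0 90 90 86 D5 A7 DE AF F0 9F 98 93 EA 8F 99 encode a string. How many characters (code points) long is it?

Byte at offset 0: 0xF4 = 11110100 → 4-byte char (#1). Advance 4.
Byte at offset 4: 0xF1 = 11110001 → 4-byte char (#2). Advance 4.
Byte at offset 8: 0xE6 = 11100110 → 3-byte char (#3). Advance 3.
Byte at offset 11: 0xE8 = 11101000 → 3-byte char (#4). Advance 3.
Byte at offset 14: 0x74 = 01110100 → 1-byte char (#5). Advance 1.
Byte at offset 15: 0x22 = 00100010 → 1-byte char (#6). Advance 1.
Byte at offset 16: 0xF0 = 11110000 → 4-byte char (#7). Advance 4.
Byte at offset 20: 0xD5 = 11010101 → 2-byte char (#8). Advance 2.
Byte at offset 22: 0xDE = 11011110 → 2-byte char (#9). Advance 2.
Byte at offset 24: 0xF0 = 11110000 → 4-byte char (#10). Advance 4.
Byte at offset 28: 0xEA = 11101010 → 3-byte char (#11). Advance 3.
Reached end at offset 31 after 11 code points.

11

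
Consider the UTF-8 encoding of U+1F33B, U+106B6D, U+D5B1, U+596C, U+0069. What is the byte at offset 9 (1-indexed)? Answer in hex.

1-indexed offset 9 is 0-indexed offset 8.
U+1F33B → 4-byte form F0 9F 8C BB at offsets 0–3.
U+106B6D → 4-byte form F4 86 AD AD at offsets 4–7.
U+D5B1 → 3-byte form ED 96 B1 at offsets 8–10.
Offset 8 falls in char 3's range; it's byte 1 of ED 96 B1 = 0xED.

0xED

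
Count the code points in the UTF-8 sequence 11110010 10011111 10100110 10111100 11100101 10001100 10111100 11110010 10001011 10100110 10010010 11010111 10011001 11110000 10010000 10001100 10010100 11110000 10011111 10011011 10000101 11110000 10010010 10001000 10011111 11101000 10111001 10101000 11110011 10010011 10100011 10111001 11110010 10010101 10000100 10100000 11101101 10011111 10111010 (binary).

Byte at offset 0: 0xF2 = 11110010 → 4-byte char (#1). Advance 4.
Byte at offset 4: 0xE5 = 11100101 → 3-byte char (#2). Advance 3.
Byte at offset 7: 0xF2 = 11110010 → 4-byte char (#3). Advance 4.
Byte at offset 11: 0xD7 = 11010111 → 2-byte char (#4). Advance 2.
Byte at offset 13: 0xF0 = 11110000 → 4-byte char (#5). Advance 4.
Byte at offset 17: 0xF0 = 11110000 → 4-byte char (#6). Advance 4.
Byte at offset 21: 0xF0 = 11110000 → 4-byte char (#7). Advance 4.
Byte at offset 25: 0xE8 = 11101000 → 3-byte char (#8). Advance 3.
Byte at offset 28: 0xF3 = 11110011 → 4-byte char (#9). Advance 4.
Byte at offset 32: 0xF2 = 11110010 → 4-byte char (#10). Advance 4.
Byte at offset 36: 0xED = 11101101 → 3-byte char (#11). Advance 3.
Reached end at offset 39 after 11 code points.

11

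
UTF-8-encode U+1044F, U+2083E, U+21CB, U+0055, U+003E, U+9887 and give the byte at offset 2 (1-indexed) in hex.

0x90

1-indexed offset 2 is 0-indexed offset 1.
U+1044F → 4-byte form F0 90 91 8F at offsets 0–3.
Offset 1 falls in char 1's range; it's byte 2 of F0 90 91 8F = 0x90.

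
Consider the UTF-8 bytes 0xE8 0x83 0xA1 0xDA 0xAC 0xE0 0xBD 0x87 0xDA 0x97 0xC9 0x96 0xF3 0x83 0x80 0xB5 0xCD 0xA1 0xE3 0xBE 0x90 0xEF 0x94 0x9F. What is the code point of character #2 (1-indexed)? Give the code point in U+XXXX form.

U+06AC

Offset 0: leading byte 0xE8 = 11101000 → 3-byte char #1 = E8 83 A1.
Offset 3: leading byte 0xDA = 11011010 → 2-byte char #2 = DA AC.
Leading byte 0xDA = 11011010 matches 110xxxxx → 2-byte sequence.
Byte 1: 0xDA = 11011010, payload 11010 (5 bits).
Byte 2: 0xAC = 10101100 (10xxxxxx ✓), payload 101100.
Concatenate: 11010101100 = 0x6AC (11 bits → U+06AC).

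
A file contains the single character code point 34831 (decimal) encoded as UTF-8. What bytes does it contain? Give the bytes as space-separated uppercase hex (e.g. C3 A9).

U+880F = 0x880F = 34831 decimal. In range U+0800–U+FFFF → 3-byte form: 1110xxxx 10xxxxxx 10xxxxxx.
Binary (16 bits): 1000100000001111.
Split 4+6+6: 1000 | 100000 | 001111.
Byte 1: 11101000 = 0xE8.
Byte 2: 10100000 = 0xA0.
Byte 3: 10001111 = 0x8F.

E8 A0 8F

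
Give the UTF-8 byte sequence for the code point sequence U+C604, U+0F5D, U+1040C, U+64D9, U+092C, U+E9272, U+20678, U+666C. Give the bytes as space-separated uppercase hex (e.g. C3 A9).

EC 98 84 E0 BD 9D F0 90 90 8C E6 93 99 E0 A4 AC F3 A9 89 B2 F0 A0 99 B8 E6 99 AC

U+C604: 3-byte form → EC 98 84.
U+0F5D: 3-byte form → E0 BD 9D.
U+1040C: 4-byte form → F0 90 90 8C.
U+64D9: 3-byte form → E6 93 99.
U+092C: 3-byte form → E0 A4 AC.
U+E9272: 4-byte form → F3 A9 89 B2.
U+20678: 4-byte form → F0 A0 99 B8.
U+666C: 3-byte form → E6 99 AC.
Concatenated (27 bytes): EC 98 84 E0 BD 9D F0 90 90 8C E6 93 99 E0 A4 AC F3 A9 89 B2 F0 A0 99 B8 E6 99 AC.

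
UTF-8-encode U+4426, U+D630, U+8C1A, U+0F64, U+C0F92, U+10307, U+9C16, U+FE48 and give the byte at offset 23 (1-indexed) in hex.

0x96

1-indexed offset 23 is 0-indexed offset 22.
U+4426 → 3-byte form E4 90 A6 at offsets 0–2.
U+D630 → 3-byte form ED 98 B0 at offsets 3–5.
U+8C1A → 3-byte form E8 B0 9A at offsets 6–8.
U+0F64 → 3-byte form E0 BD A4 at offsets 9–11.
U+C0F92 → 4-byte form F3 80 BE 92 at offsets 12–15.
U+10307 → 4-byte form F0 90 8C 87 at offsets 16–19.
U+9C16 → 3-byte form E9 B0 96 at offsets 20–22.
Offset 22 falls in char 7's range; it's byte 3 of E9 B0 96 = 0x96.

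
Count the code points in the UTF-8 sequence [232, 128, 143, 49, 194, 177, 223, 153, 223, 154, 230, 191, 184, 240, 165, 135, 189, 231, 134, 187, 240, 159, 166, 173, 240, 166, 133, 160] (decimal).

Byte at offset 0: 0xE8 = 11101000 → 3-byte char (#1). Advance 3.
Byte at offset 3: 0x31 = 00110001 → 1-byte char (#2). Advance 1.
Byte at offset 4: 0xC2 = 11000010 → 2-byte char (#3). Advance 2.
Byte at offset 6: 0xDF = 11011111 → 2-byte char (#4). Advance 2.
Byte at offset 8: 0xDF = 11011111 → 2-byte char (#5). Advance 2.
Byte at offset 10: 0xE6 = 11100110 → 3-byte char (#6). Advance 3.
Byte at offset 13: 0xF0 = 11110000 → 4-byte char (#7). Advance 4.
Byte at offset 17: 0xE7 = 11100111 → 3-byte char (#8). Advance 3.
Byte at offset 20: 0xF0 = 11110000 → 4-byte char (#9). Advance 4.
Byte at offset 24: 0xF0 = 11110000 → 4-byte char (#10). Advance 4.
Reached end at offset 28 after 10 code points.

10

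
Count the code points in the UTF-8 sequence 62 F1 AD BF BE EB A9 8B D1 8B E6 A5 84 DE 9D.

Byte at offset 0: 0x62 = 01100010 → 1-byte char (#1). Advance 1.
Byte at offset 1: 0xF1 = 11110001 → 4-byte char (#2). Advance 4.
Byte at offset 5: 0xEB = 11101011 → 3-byte char (#3). Advance 3.
Byte at offset 8: 0xD1 = 11010001 → 2-byte char (#4). Advance 2.
Byte at offset 10: 0xE6 = 11100110 → 3-byte char (#5). Advance 3.
Byte at offset 13: 0xDE = 11011110 → 2-byte char (#6). Advance 2.
Reached end at offset 15 after 6 code points.

6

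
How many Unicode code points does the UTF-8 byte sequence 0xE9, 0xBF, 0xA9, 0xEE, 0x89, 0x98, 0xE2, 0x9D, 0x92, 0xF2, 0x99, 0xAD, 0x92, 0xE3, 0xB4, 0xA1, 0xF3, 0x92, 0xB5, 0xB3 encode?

6

Byte at offset 0: 0xE9 = 11101001 → 3-byte char (#1). Advance 3.
Byte at offset 3: 0xEE = 11101110 → 3-byte char (#2). Advance 3.
Byte at offset 6: 0xE2 = 11100010 → 3-byte char (#3). Advance 3.
Byte at offset 9: 0xF2 = 11110010 → 4-byte char (#4). Advance 4.
Byte at offset 13: 0xE3 = 11100011 → 3-byte char (#5). Advance 3.
Byte at offset 16: 0xF3 = 11110011 → 4-byte char (#6). Advance 4.
Reached end at offset 20 after 6 code points.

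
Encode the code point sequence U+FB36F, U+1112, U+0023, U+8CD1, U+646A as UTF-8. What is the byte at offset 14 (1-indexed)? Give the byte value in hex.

1-indexed offset 14 is 0-indexed offset 13.
U+FB36F → 4-byte form F3 BB 8D AF at offsets 0–3.
U+1112 → 3-byte form E1 84 92 at offsets 4–6.
U+0023 → 1-byte form 23 at offsets 7–7.
U+8CD1 → 3-byte form E8 B3 91 at offsets 8–10.
U+646A → 3-byte form E6 91 AA at offsets 11–13.
Offset 13 falls in char 5's range; it's byte 3 of E6 91 AA = 0xAA.

0xAA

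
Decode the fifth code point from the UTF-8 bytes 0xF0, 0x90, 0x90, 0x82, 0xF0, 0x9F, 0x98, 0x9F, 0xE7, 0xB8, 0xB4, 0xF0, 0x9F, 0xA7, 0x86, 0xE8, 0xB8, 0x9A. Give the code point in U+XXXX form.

Offset 0: leading byte 0xF0 = 11110000 → 4-byte char #1 = F0 90 90 82.
Offset 4: leading byte 0xF0 = 11110000 → 4-byte char #2 = F0 9F 98 9F.
Offset 8: leading byte 0xE7 = 11100111 → 3-byte char #3 = E7 B8 B4.
Offset 11: leading byte 0xF0 = 11110000 → 4-byte char #4 = F0 9F A7 86.
Offset 15: leading byte 0xE8 = 11101000 → 3-byte char #5 = E8 B8 9A.
Leading byte 0xE8 = 11101000 matches 1110xxxx → 3-byte sequence.
Byte 1: 0xE8 = 11101000, payload 1000 (4 bits).
Byte 2: 0xB8 = 10111000 (10xxxxxx ✓), payload 111000.
Byte 3: 0x9A = 10011010 (10xxxxxx ✓), payload 011010.
Concatenate: 1000111000011010 = 0x8E1A (16 bits → U+8E1A).

U+8E1A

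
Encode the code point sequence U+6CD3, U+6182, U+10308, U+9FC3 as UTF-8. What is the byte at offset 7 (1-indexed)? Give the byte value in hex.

1-indexed offset 7 is 0-indexed offset 6.
U+6CD3 → 3-byte form E6 B3 93 at offsets 0–2.
U+6182 → 3-byte form E6 86 82 at offsets 3–5.
U+10308 → 4-byte form F0 90 8C 88 at offsets 6–9.
Offset 6 falls in char 3's range; it's byte 1 of F0 90 8C 88 = 0xF0.

0xF0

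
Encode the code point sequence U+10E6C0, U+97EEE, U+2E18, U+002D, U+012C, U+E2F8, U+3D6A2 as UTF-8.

U+10E6C0: 4-byte form → F4 8E 9B 80.
U+97EEE: 4-byte form → F2 97 BB AE.
U+2E18: 3-byte form → E2 B8 98.
U+002D: 1-byte form → 2D.
U+012C: 2-byte form → C4 AC.
U+E2F8: 3-byte form → EE 8B B8.
U+3D6A2: 4-byte form → F0 BD 9A A2.
Concatenated (21 bytes): F4 8E 9B 80 F2 97 BB AE E2 B8 98 2D C4 AC EE 8B B8 F0 BD 9A A2.

F4 8E 9B 80 F2 97 BB AE E2 B8 98 2D C4 AC EE 8B B8 F0 BD 9A A2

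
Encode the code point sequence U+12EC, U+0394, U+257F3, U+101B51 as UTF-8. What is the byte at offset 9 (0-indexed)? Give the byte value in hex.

0xF4

U+12EC → 3-byte form E1 8B AC at offsets 0–2.
U+0394 → 2-byte form CE 94 at offsets 3–4.
U+257F3 → 4-byte form F0 A5 9F B3 at offsets 5–8.
U+101B51 → 4-byte form F4 81 AD 91 at offsets 9–12.
Offset 9 falls in char 4's range; it's byte 1 of F4 81 AD 91 = 0xF4.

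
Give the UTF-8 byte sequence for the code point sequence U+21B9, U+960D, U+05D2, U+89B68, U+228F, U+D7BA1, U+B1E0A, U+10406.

U+21B9: 3-byte form → E2 86 B9.
U+960D: 3-byte form → E9 98 8D.
U+05D2: 2-byte form → D7 92.
U+89B68: 4-byte form → F2 89 AD A8.
U+228F: 3-byte form → E2 8A 8F.
U+D7BA1: 4-byte form → F3 97 AE A1.
U+B1E0A: 4-byte form → F2 B1 B8 8A.
U+10406: 4-byte form → F0 90 90 86.
Concatenated (27 bytes): E2 86 B9 E9 98 8D D7 92 F2 89 AD A8 E2 8A 8F F3 97 AE A1 F2 B1 B8 8A F0 90 90 86.

E2 86 B9 E9 98 8D D7 92 F2 89 AD A8 E2 8A 8F F3 97 AE A1 F2 B1 B8 8A F0 90 90 86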